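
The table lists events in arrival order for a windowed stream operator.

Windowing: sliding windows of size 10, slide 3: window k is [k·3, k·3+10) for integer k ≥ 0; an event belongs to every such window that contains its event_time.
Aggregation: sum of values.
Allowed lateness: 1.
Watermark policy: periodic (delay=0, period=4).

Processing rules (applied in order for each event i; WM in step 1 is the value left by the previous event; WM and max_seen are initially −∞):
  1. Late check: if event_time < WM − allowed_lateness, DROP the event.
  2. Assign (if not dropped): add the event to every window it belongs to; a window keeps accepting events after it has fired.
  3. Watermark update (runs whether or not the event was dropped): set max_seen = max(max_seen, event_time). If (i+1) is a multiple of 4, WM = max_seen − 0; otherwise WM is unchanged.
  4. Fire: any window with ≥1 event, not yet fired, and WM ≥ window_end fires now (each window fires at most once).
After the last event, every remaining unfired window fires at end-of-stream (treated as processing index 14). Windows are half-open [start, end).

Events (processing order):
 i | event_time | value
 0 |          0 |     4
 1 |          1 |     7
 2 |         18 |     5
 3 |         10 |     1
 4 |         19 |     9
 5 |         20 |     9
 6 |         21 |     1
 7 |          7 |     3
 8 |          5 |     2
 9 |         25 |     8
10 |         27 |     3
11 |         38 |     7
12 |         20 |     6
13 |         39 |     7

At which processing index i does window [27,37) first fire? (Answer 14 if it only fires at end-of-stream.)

i=0 t=0 v=4: → [0,10); WM=−∞
i=1 t=1 v=7: → [0,10); WM=−∞
i=2 t=18 v=5: → [18,28),[15,25),[12,22),[9,19); WM=−∞
i=3 t=10 v=1: → [9,19),[6,16),[3,13); WM=18; [0,10) fires=11 [3,13) fires=1 [6,16) fires=1
i=4 t=19 v=9: → [18,28),[15,25),[12,22); WM=18
i=5 t=20 v=9: → [18,28),[15,25),[12,22); WM=18
i=6 t=21 v=1: → [21,31),[18,28),[15,25),[12,22); WM=18
i=7 t=7 v=3: DROP (t<18-1); WM=21; [9,19) fires=6
i=8 t=5 v=2: DROP (t<21-1); WM=21
i=9 t=25 v=8: → [24,34),[21,31),[18,28); WM=21
i=10 t=27 v=3: → [27,37),[24,34),[21,31),[18,28); WM=21
i=11 t=38 v=7: → [36,46),[33,43),[30,40); WM=38; [12,22) fires=24 [15,25) fires=24 [18,28) fires=35 [21,31) fires=12 [24,34) fires=11 [27,37) fires=3
i=12 t=20 v=6: DROP (t<38-1); WM=38
i=13 t=39 v=7: → [39,49),[36,46),[33,43),[30,40); WM=38

11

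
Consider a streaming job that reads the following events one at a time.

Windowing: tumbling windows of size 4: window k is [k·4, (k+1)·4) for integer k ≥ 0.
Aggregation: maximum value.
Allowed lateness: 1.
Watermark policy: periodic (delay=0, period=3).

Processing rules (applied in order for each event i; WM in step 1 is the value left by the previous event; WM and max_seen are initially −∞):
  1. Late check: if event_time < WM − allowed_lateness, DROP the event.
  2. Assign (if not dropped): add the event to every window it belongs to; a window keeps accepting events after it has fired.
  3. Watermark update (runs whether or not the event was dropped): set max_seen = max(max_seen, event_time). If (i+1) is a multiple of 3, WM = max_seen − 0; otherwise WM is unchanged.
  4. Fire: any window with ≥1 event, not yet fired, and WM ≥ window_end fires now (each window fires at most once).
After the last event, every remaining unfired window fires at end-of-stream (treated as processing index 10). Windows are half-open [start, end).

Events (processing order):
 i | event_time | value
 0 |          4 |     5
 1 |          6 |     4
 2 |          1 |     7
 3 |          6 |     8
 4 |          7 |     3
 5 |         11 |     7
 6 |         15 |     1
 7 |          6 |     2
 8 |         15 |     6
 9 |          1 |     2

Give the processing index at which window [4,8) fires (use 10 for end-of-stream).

i=0 t=4 v=5: → [4,8); WM=−∞
i=1 t=6 v=4: → [4,8); WM=−∞
i=2 t=1 v=7: → [0,4); WM=6; [0,4) fires=7
i=3 t=6 v=8: → [4,8); WM=6
i=4 t=7 v=3: → [4,8); WM=6
i=5 t=11 v=7: → [8,12); WM=11; [4,8) fires=8
i=6 t=15 v=1: → [12,16); WM=11
i=7 t=6 v=2: DROP (t<11-1); WM=11
i=8 t=15 v=6: → [12,16); WM=15; [8,12) fires=7
i=9 t=1 v=2: DROP (t<15-1); WM=15

5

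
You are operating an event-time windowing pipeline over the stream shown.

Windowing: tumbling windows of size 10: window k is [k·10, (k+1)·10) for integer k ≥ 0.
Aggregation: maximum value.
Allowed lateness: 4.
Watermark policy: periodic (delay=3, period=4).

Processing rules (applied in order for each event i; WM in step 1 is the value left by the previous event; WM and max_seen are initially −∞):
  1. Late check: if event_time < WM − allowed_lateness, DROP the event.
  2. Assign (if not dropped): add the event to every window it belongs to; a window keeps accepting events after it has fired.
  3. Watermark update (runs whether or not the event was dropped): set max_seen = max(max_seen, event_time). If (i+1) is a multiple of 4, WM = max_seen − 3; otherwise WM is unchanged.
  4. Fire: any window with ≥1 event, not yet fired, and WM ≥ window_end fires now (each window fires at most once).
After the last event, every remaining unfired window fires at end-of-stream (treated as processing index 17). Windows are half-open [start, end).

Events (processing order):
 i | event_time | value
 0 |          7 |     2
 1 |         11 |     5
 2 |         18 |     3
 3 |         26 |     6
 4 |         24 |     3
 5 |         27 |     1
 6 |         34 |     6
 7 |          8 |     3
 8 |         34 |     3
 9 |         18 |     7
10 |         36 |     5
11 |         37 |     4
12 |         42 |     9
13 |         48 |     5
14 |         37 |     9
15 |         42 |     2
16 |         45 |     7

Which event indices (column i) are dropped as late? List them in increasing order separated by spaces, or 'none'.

7 9

i=0 t=7 v=2: → [0,10); WM=−∞
i=1 t=11 v=5: → [10,20); WM=−∞
i=2 t=18 v=3: → [10,20); WM=−∞
i=3 t=26 v=6: → [20,30); WM=23; [0,10) fires=2 [10,20) fires=5
i=4 t=24 v=3: → [20,30); WM=23
i=5 t=27 v=1: → [20,30); WM=23
i=6 t=34 v=6: → [30,40); WM=23
i=7 t=8 v=3: DROP (t<23-4); WM=31; [20,30) fires=6
i=8 t=34 v=3: → [30,40); WM=31
i=9 t=18 v=7: DROP (t<31-4); WM=31
i=10 t=36 v=5: → [30,40); WM=31
i=11 t=37 v=4: → [30,40); WM=34
i=12 t=42 v=9: → [40,50); WM=34
i=13 t=48 v=5: → [40,50); WM=34
i=14 t=37 v=9: → [30,40); WM=34
i=15 t=42 v=2: → [40,50); WM=45; [30,40) fires=9
i=16 t=45 v=7: → [40,50); WM=45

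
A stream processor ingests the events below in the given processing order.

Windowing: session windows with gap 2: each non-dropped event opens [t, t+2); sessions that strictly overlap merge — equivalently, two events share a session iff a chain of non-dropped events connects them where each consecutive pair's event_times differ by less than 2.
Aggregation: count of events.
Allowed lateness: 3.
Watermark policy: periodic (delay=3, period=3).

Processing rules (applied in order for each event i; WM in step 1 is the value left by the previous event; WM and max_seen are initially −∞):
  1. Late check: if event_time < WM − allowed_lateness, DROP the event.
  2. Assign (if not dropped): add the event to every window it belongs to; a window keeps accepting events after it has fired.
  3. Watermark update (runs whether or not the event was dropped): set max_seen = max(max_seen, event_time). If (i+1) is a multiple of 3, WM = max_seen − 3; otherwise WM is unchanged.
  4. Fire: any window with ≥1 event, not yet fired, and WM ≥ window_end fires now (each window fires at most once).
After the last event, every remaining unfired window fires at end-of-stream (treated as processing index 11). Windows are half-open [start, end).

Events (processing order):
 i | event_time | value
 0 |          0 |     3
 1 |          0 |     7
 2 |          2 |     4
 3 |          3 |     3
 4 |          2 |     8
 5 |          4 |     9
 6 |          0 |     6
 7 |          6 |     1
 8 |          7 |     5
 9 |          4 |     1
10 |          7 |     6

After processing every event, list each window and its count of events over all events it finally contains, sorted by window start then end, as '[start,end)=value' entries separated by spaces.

[0,2)=3 [2,6)=5 [6,9)=3

i=0 t=0 v=3: → [0,2); WM=−∞
i=1 t=0 v=7: → [0,2); WM=−∞
i=2 t=2 v=4: → [2,4); WM=-1
i=3 t=3 v=3: → [2,5); WM=-1
i=4 t=2 v=8: → [2,5); WM=-1
i=5 t=4 v=9: → [2,6); WM=1
i=6 t=0 v=6: → [0,2); WM=1
i=7 t=6 v=1: → [6,8); WM=1
i=8 t=7 v=5: → [6,9); WM=4
i=9 t=4 v=1: → [2,6); WM=4
i=10 t=7 v=6: → [6,9); WM=4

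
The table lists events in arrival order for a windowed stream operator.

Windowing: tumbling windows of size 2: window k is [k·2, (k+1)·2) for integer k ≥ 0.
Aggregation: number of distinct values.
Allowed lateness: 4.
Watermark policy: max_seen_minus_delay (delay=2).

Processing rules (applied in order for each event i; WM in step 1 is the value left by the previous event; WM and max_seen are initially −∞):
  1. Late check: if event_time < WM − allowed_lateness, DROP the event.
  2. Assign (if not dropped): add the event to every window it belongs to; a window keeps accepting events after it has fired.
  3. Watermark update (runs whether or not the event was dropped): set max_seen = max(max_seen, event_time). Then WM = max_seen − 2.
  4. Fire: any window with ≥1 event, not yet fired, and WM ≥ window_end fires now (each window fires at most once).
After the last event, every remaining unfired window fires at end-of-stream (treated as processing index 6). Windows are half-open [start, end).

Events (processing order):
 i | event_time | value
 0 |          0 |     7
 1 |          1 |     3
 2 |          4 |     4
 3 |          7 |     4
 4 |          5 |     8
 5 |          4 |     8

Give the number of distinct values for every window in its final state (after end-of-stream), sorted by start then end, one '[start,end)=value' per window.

[0,2)=2 [4,6)=2 [6,8)=1

i=0 t=0 v=7: → [0,2); WM=-2
i=1 t=1 v=3: → [0,2); WM=-1
i=2 t=4 v=4: → [4,6); WM=2; [0,2) fires=2
i=3 t=7 v=4: → [6,8); WM=5
i=4 t=5 v=8: → [4,6); WM=5
i=5 t=4 v=8: → [4,6); WM=5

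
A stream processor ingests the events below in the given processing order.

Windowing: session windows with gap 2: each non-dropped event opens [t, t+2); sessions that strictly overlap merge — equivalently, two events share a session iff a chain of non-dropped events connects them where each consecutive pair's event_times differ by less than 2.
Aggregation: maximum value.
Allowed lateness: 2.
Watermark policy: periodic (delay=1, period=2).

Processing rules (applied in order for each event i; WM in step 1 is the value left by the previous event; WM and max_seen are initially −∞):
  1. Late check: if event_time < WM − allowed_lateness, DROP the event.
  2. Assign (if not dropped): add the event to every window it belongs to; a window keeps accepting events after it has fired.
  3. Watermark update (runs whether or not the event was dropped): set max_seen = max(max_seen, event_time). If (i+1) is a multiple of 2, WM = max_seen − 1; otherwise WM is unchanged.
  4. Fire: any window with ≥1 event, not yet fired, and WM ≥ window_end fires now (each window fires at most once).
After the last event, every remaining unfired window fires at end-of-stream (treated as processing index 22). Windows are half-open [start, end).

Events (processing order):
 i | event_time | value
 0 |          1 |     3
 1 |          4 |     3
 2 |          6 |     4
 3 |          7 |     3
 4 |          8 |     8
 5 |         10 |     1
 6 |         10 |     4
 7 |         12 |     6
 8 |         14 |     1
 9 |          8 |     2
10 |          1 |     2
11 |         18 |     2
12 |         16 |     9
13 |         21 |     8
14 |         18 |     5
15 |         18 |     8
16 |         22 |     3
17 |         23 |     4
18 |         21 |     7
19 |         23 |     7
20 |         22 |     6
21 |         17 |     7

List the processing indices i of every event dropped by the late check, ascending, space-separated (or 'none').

9 10 21

i=0 t=1 v=3: → [1,3); WM=−∞
i=1 t=4 v=3: → [4,6); WM=3
i=2 t=6 v=4: → [6,8); WM=3
i=3 t=7 v=3: → [6,9); WM=6
i=4 t=8 v=8: → [6,10); WM=6
i=5 t=10 v=1: → [10,12); WM=9
i=6 t=10 v=4: → [10,12); WM=9
i=7 t=12 v=6: → [12,14); WM=11
i=8 t=14 v=1: → [14,16); WM=11
i=9 t=8 v=2: DROP (t<11-2); WM=13
i=10 t=1 v=2: DROP (t<13-2); WM=13
i=11 t=18 v=2: → [18,20); WM=17
i=12 t=16 v=9: → [16,18); WM=17
i=13 t=21 v=8: → [21,23); WM=20
i=14 t=18 v=5: → [18,20); WM=20
i=15 t=18 v=8: → [18,20); WM=20
i=16 t=22 v=3: → [21,24); WM=20
i=17 t=23 v=4: → [21,25); WM=22
i=18 t=21 v=7: → [21,25); WM=22
i=19 t=23 v=7: → [21,25); WM=22
i=20 t=22 v=6: → [21,25); WM=22
i=21 t=17 v=7: DROP (t<22-2); WM=22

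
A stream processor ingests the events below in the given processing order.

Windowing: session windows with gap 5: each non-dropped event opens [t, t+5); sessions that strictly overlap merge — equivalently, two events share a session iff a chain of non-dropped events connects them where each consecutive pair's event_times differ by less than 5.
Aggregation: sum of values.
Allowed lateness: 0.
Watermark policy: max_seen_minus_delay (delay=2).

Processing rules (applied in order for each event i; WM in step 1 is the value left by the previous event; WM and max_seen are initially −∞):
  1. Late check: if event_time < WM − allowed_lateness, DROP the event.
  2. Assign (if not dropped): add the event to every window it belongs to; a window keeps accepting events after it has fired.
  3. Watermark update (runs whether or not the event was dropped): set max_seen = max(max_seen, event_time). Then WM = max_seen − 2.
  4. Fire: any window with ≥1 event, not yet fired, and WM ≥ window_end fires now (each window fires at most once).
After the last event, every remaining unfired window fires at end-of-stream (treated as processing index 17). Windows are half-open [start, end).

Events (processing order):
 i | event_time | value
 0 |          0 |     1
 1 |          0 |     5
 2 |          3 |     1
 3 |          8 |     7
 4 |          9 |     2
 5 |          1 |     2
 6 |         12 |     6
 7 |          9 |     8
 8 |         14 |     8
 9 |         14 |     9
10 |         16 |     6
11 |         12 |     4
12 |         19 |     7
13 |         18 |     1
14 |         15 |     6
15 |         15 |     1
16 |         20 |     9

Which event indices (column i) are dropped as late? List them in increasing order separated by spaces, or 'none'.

i=0 t=0 v=1: → [0,5); WM=-2
i=1 t=0 v=5: → [0,5); WM=-2
i=2 t=3 v=1: → [0,8); WM=1
i=3 t=8 v=7: → [8,13); WM=6
i=4 t=9 v=2: → [8,14); WM=7
i=5 t=1 v=2: DROP (t<7-0); WM=7
i=6 t=12 v=6: → [8,17); WM=10
i=7 t=9 v=8: DROP (t<10-0); WM=10
i=8 t=14 v=8: → [8,19); WM=12
i=9 t=14 v=9: → [8,19); WM=12
i=10 t=16 v=6: → [8,21); WM=14
i=11 t=12 v=4: DROP (t<14-0); WM=14
i=12 t=19 v=7: → [8,24); WM=17
i=13 t=18 v=1: → [8,24); WM=17
i=14 t=15 v=6: DROP (t<17-0); WM=17
i=15 t=15 v=1: DROP (t<17-0); WM=17
i=16 t=20 v=9: → [8,25); WM=18

5 7 11 14 15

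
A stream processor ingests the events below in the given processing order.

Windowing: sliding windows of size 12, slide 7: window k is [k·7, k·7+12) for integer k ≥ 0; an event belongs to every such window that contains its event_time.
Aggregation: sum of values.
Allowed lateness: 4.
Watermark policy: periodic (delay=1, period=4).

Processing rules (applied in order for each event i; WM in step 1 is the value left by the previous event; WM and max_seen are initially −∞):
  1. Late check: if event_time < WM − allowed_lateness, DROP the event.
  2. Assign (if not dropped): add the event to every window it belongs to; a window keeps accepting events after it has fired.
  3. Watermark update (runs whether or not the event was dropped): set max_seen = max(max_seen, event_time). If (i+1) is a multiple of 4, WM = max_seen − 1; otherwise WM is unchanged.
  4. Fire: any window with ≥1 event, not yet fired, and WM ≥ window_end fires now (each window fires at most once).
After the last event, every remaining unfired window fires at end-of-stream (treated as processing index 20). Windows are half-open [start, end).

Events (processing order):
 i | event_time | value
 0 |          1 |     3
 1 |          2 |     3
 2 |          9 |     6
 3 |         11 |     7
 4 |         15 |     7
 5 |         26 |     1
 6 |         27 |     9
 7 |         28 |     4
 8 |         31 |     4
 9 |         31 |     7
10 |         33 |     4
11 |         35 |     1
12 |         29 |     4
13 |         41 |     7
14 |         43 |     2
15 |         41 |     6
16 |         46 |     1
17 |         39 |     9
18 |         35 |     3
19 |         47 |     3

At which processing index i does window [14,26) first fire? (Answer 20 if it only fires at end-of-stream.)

7

i=0 t=1 v=3: → [0,12); WM=−∞
i=1 t=2 v=3: → [0,12); WM=−∞
i=2 t=9 v=6: → [7,19),[0,12); WM=−∞
i=3 t=11 v=7: → [7,19),[0,12); WM=10
i=4 t=15 v=7: → [14,26),[7,19); WM=10
i=5 t=26 v=1: → [21,33); WM=10
i=6 t=27 v=9: → [21,33); WM=10
i=7 t=28 v=4: → [28,40),[21,33); WM=27; [0,12) fires=19 [7,19) fires=20 [14,26) fires=7
i=8 t=31 v=4: → [28,40),[21,33); WM=27
i=9 t=31 v=7: → [28,40),[21,33); WM=27
i=10 t=33 v=4: → [28,40); WM=27
i=11 t=35 v=1: → [35,47),[28,40); WM=34; [21,33) fires=25
i=12 t=29 v=4: DROP (t<34-4); WM=34
i=13 t=41 v=7: → [35,47); WM=34
i=14 t=43 v=2: → [42,54),[35,47); WM=34
i=15 t=41 v=6: → [35,47); WM=42; [28,40) fires=20
i=16 t=46 v=1: → [42,54),[35,47); WM=42
i=17 t=39 v=9: → [35,47),[28,40); WM=42
i=18 t=35 v=3: DROP (t<42-4); WM=42
i=19 t=47 v=3: → [42,54); WM=46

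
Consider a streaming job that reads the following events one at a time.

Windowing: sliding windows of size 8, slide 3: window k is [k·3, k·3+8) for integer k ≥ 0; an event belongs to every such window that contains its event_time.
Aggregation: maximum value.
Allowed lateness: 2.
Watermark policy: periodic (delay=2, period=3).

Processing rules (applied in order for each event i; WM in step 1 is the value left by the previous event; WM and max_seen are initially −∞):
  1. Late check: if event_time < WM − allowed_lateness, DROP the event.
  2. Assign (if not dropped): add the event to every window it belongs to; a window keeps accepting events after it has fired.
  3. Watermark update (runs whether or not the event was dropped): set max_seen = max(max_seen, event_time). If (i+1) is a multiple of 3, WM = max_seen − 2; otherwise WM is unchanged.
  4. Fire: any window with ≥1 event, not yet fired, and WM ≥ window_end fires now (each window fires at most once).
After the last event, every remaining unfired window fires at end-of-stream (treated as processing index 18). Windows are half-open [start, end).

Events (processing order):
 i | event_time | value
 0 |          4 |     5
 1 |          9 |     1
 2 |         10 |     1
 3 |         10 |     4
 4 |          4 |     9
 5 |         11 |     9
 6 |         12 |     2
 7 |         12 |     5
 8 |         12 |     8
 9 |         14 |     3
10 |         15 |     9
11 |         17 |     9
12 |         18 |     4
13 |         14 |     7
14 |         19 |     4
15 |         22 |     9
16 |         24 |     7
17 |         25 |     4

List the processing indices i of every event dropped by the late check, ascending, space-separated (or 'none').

4

i=0 t=4 v=5: → [3,11),[0,8); WM=−∞
i=1 t=9 v=1: → [9,17),[6,14),[3,11); WM=−∞
i=2 t=10 v=1: → [9,17),[6,14),[3,11); WM=8; [0,8) fires=5
i=3 t=10 v=4: → [9,17),[6,14),[3,11); WM=8
i=4 t=4 v=9: DROP (t<8-2); WM=8
i=5 t=11 v=9: → [9,17),[6,14); WM=9
i=6 t=12 v=2: → [12,20),[9,17),[6,14); WM=9
i=7 t=12 v=5: → [12,20),[9,17),[6,14); WM=9
i=8 t=12 v=8: → [12,20),[9,17),[6,14); WM=10
i=9 t=14 v=3: → [12,20),[9,17); WM=10
i=10 t=15 v=9: → [15,23),[12,20),[9,17); WM=10
i=11 t=17 v=9: → [15,23),[12,20); WM=15; [3,11) fires=5 [6,14) fires=9
i=12 t=18 v=4: → [18,26),[15,23),[12,20); WM=15
i=13 t=14 v=7: → [12,20),[9,17); WM=15
i=14 t=19 v=4: → [18,26),[15,23),[12,20); WM=17; [9,17) fires=9
i=15 t=22 v=9: → [21,29),[18,26),[15,23); WM=17
i=16 t=24 v=7: → [24,32),[21,29),[18,26); WM=17
i=17 t=25 v=4: → [24,32),[21,29),[18,26); WM=23; [12,20) fires=9 [15,23) fires=9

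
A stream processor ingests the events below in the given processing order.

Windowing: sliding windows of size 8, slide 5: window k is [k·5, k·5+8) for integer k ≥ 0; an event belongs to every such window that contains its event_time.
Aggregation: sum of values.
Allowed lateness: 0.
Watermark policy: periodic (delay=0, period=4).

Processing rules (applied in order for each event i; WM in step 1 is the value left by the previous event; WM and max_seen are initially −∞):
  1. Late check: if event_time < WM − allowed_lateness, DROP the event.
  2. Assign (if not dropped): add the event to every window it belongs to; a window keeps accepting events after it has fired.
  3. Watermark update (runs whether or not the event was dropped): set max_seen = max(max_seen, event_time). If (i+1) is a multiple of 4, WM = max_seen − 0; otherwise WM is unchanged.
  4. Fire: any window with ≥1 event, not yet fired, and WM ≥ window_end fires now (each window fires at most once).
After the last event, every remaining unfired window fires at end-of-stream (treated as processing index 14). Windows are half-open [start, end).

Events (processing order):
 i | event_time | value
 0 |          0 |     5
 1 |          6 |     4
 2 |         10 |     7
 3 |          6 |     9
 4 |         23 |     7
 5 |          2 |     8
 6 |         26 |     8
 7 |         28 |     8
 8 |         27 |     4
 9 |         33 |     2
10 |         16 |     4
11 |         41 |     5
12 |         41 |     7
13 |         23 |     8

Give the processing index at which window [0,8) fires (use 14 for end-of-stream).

3

i=0 t=0 v=5: → [0,8); WM=−∞
i=1 t=6 v=4: → [5,13),[0,8); WM=−∞
i=2 t=10 v=7: → [10,18),[5,13); WM=−∞
i=3 t=6 v=9: → [5,13),[0,8); WM=10; [0,8) fires=18
i=4 t=23 v=7: → [20,28); WM=10
i=5 t=2 v=8: DROP (t<10-0); WM=10
i=6 t=26 v=8: → [25,33),[20,28); WM=10
i=7 t=28 v=8: → [25,33); WM=28; [5,13) fires=20 [10,18) fires=7 [20,28) fires=15
i=8 t=27 v=4: DROP (t<28-0); WM=28
i=9 t=33 v=2: → [30,38); WM=28
i=10 t=16 v=4: DROP (t<28-0); WM=28
i=11 t=41 v=5: → [40,48),[35,43); WM=41; [25,33) fires=16 [30,38) fires=2
i=12 t=41 v=7: → [40,48),[35,43); WM=41
i=13 t=23 v=8: DROP (t<41-0); WM=41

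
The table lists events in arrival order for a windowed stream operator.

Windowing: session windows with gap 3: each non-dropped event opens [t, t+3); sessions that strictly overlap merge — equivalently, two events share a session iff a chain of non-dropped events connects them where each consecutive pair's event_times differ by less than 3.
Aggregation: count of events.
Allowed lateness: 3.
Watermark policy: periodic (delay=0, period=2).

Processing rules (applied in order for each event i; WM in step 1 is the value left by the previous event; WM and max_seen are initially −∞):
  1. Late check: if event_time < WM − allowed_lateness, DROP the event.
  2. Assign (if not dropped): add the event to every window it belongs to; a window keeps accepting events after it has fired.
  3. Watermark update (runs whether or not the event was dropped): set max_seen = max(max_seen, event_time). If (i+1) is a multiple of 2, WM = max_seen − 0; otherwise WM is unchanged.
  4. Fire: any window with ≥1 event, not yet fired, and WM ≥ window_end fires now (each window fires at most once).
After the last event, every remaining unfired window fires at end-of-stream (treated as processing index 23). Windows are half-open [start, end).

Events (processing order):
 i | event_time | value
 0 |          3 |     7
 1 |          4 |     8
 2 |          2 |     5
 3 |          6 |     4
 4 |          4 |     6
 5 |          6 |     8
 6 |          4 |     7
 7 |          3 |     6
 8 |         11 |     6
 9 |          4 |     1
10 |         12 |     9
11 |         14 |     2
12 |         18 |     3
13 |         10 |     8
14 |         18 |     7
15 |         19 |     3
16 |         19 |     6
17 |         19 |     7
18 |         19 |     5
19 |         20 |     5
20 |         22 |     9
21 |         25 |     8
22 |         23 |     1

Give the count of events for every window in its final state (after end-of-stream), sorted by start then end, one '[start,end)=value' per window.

i=0 t=3 v=7: → [3,6); WM=−∞
i=1 t=4 v=8: → [3,7); WM=4
i=2 t=2 v=5: → [2,7); WM=4
i=3 t=6 v=4: → [2,9); WM=6
i=4 t=4 v=6: → [2,9); WM=6
i=5 t=6 v=8: → [2,9); WM=6
i=6 t=4 v=7: → [2,9); WM=6
i=7 t=3 v=6: → [2,9); WM=6
i=8 t=11 v=6: → [11,14); WM=6
i=9 t=4 v=1: → [2,9); WM=11
i=10 t=12 v=9: → [11,15); WM=11
i=11 t=14 v=2: → [11,17); WM=14
i=12 t=18 v=3: → [18,21); WM=14
i=13 t=10 v=8: DROP (t<14-3); WM=18
i=14 t=18 v=7: → [18,21); WM=18
i=15 t=19 v=3: → [18,22); WM=19
i=16 t=19 v=6: → [18,22); WM=19
i=17 t=19 v=7: → [18,22); WM=19
i=18 t=19 v=5: → [18,22); WM=19
i=19 t=20 v=5: → [18,23); WM=20
i=20 t=22 v=9: → [18,25); WM=20
i=21 t=25 v=8: → [25,28); WM=25
i=22 t=23 v=1: → [18,28); WM=25

[2,9)=9 [11,17)=3 [18,28)=10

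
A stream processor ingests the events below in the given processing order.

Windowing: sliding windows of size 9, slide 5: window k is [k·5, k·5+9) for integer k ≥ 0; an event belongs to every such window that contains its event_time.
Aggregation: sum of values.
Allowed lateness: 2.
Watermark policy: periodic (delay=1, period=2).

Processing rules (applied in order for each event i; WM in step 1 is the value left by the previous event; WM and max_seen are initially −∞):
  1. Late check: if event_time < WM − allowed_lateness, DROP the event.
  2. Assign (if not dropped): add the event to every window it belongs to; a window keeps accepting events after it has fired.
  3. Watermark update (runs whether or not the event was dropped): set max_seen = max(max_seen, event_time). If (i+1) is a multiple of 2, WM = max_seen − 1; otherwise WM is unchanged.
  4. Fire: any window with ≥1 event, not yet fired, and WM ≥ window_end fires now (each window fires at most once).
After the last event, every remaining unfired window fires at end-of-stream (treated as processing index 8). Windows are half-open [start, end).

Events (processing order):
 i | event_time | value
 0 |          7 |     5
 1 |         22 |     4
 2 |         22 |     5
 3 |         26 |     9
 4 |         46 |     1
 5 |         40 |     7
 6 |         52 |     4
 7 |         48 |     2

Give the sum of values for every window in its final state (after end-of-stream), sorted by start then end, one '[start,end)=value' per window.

i=0 t=7 v=5: → [5,14),[0,9); WM=−∞
i=1 t=22 v=4: → [20,29),[15,24); WM=21; [0,9) fires=5 [5,14) fires=5
i=2 t=22 v=5: → [20,29),[15,24); WM=21
i=3 t=26 v=9: → [25,34),[20,29); WM=25; [15,24) fires=9
i=4 t=46 v=1: → [45,54),[40,49); WM=25
i=5 t=40 v=7: → [40,49),[35,44); WM=45; [20,29) fires=18 [25,34) fires=9 [35,44) fires=7
i=6 t=52 v=4: → [50,59),[45,54); WM=45
i=7 t=48 v=2: → [45,54),[40,49); WM=51; [40,49) fires=10

[0,9)=5 [5,14)=5 [15,24)=9 [20,29)=18 [25,34)=9 [35,44)=7 [40,49)=10 [45,54)=7 [50,59)=4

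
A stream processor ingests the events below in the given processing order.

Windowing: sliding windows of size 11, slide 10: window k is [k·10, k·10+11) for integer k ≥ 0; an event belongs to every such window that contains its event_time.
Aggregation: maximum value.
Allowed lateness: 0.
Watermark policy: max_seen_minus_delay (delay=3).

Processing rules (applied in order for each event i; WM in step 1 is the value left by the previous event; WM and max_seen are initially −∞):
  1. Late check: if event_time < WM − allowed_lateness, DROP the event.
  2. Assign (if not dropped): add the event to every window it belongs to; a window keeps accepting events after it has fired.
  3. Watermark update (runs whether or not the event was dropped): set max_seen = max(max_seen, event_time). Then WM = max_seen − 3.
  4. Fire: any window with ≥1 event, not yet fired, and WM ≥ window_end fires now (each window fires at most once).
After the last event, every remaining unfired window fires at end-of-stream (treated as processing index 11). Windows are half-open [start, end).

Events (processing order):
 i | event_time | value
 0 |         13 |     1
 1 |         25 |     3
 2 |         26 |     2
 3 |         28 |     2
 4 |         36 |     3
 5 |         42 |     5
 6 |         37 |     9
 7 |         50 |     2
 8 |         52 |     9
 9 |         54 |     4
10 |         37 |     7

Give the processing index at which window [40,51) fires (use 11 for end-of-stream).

9

i=0 t=13 v=1: → [10,21); WM=10
i=1 t=25 v=3: → [20,31); WM=22; [10,21) fires=1
i=2 t=26 v=2: → [20,31); WM=23
i=3 t=28 v=2: → [20,31); WM=25
i=4 t=36 v=3: → [30,41); WM=33; [20,31) fires=3
i=5 t=42 v=5: → [40,51); WM=39
i=6 t=37 v=9: DROP (t<39-0); WM=39
i=7 t=50 v=2: → [50,61),[40,51); WM=47; [30,41) fires=3
i=8 t=52 v=9: → [50,61); WM=49
i=9 t=54 v=4: → [50,61); WM=51; [40,51) fires=5
i=10 t=37 v=7: DROP (t<51-0); WM=51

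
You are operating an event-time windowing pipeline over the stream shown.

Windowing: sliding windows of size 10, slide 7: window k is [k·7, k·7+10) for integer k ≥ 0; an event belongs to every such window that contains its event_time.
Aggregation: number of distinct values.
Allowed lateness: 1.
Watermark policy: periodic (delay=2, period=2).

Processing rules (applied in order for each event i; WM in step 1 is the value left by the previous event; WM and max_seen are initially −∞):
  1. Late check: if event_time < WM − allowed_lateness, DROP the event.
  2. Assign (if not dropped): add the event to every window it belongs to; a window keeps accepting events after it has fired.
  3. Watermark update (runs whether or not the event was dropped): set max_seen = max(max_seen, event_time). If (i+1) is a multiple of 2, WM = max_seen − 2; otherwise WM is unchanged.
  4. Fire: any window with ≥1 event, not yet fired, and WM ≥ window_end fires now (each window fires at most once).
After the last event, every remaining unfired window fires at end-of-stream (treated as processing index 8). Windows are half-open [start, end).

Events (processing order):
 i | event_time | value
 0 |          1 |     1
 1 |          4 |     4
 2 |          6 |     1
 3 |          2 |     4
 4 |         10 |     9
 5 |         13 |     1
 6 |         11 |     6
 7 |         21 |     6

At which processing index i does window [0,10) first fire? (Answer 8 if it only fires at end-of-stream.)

i=0 t=1 v=1: → [0,10); WM=−∞
i=1 t=4 v=4: → [0,10); WM=2
i=2 t=6 v=1: → [0,10); WM=2
i=3 t=2 v=4: → [0,10); WM=4
i=4 t=10 v=9: → [7,17); WM=4
i=5 t=13 v=1: → [7,17); WM=11; [0,10) fires=2
i=6 t=11 v=6: → [7,17); WM=11
i=7 t=21 v=6: → [21,31),[14,24); WM=19; [7,17) fires=3

5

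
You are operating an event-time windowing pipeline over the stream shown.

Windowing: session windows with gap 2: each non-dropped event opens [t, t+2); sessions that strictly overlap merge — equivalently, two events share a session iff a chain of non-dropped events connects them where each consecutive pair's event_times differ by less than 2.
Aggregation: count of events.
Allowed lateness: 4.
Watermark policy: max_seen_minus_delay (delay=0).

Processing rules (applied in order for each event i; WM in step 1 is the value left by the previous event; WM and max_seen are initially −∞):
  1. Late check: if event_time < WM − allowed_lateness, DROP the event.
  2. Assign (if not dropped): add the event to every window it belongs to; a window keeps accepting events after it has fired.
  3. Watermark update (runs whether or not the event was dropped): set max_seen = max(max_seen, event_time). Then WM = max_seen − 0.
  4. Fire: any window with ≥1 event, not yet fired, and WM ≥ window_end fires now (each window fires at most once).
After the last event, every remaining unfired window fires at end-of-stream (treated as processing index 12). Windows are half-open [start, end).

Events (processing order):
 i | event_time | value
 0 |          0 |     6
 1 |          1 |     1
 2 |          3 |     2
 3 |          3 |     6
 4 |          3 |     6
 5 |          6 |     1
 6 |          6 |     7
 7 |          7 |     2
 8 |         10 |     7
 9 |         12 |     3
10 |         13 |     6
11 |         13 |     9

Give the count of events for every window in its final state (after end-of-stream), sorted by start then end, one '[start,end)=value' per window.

[0,3)=2 [3,5)=3 [6,9)=3 [10,12)=1 [12,15)=3

i=0 t=0 v=6: → [0,2); WM=0
i=1 t=1 v=1: → [0,3); WM=1
i=2 t=3 v=2: → [3,5); WM=3
i=3 t=3 v=6: → [3,5); WM=3
i=4 t=3 v=6: → [3,5); WM=3
i=5 t=6 v=1: → [6,8); WM=6
i=6 t=6 v=7: → [6,8); WM=6
i=7 t=7 v=2: → [6,9); WM=7
i=8 t=10 v=7: → [10,12); WM=10
i=9 t=12 v=3: → [12,14); WM=12
i=10 t=13 v=6: → [12,15); WM=13
i=11 t=13 v=9: → [12,15); WM=13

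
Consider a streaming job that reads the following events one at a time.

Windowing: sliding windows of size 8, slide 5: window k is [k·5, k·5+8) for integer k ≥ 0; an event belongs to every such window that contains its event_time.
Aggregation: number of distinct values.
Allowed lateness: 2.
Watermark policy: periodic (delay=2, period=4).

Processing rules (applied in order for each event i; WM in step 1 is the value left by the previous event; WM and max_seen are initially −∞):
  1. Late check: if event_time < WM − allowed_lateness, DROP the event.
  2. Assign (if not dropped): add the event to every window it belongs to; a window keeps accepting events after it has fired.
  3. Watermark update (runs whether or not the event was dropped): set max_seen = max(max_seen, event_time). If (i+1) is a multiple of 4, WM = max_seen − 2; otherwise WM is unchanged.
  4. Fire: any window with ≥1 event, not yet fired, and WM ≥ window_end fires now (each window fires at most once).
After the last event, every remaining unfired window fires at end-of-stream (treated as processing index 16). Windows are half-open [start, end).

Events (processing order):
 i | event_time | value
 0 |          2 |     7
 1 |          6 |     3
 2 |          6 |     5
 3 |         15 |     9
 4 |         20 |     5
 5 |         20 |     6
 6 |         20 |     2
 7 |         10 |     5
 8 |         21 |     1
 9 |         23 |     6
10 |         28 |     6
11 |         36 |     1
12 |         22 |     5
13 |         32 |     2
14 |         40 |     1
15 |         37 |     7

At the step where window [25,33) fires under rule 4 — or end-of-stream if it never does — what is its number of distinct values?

i=0 t=2 v=7: → [0,8); WM=−∞
i=1 t=6 v=3: → [5,13),[0,8); WM=−∞
i=2 t=6 v=5: → [5,13),[0,8); WM=−∞
i=3 t=15 v=9: → [15,23),[10,18); WM=13; [0,8) fires=3 [5,13) fires=2
i=4 t=20 v=5: → [20,28),[15,23); WM=13
i=5 t=20 v=6: → [20,28),[15,23); WM=13
i=6 t=20 v=2: → [20,28),[15,23); WM=13
i=7 t=10 v=5: DROP (t<13-2); WM=18; [10,18) fires=1
i=8 t=21 v=1: → [20,28),[15,23); WM=18
i=9 t=23 v=6: → [20,28); WM=18
i=10 t=28 v=6: → [25,33); WM=18
i=11 t=36 v=1: → [35,43),[30,38); WM=34; [15,23) fires=5 [20,28) fires=4 [25,33) fires=1
i=12 t=22 v=5: DROP (t<34-2); WM=34
i=13 t=32 v=2: → [30,38),[25,33); WM=34
i=14 t=40 v=1: → [40,48),[35,43); WM=34
i=15 t=37 v=7: → [35,43),[30,38); WM=38; [30,38) fires=3

1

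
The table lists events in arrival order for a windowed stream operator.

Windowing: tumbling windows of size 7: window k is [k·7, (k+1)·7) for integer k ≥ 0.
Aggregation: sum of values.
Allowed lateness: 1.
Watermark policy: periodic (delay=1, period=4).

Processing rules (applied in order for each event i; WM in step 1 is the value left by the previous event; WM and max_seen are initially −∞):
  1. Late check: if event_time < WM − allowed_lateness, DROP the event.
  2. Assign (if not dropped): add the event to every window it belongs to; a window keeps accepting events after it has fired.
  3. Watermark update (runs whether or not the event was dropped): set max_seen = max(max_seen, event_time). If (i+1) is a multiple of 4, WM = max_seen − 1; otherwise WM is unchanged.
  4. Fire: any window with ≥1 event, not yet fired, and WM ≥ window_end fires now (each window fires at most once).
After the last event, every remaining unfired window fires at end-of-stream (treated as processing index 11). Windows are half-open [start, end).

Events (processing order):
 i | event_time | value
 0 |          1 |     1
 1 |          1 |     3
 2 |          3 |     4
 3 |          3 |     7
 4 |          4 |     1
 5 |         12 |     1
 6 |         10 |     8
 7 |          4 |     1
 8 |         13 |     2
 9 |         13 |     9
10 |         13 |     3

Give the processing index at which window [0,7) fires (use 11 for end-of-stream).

7

i=0 t=1 v=1: → [0,7); WM=−∞
i=1 t=1 v=3: → [0,7); WM=−∞
i=2 t=3 v=4: → [0,7); WM=−∞
i=3 t=3 v=7: → [0,7); WM=2
i=4 t=4 v=1: → [0,7); WM=2
i=5 t=12 v=1: → [7,14); WM=2
i=6 t=10 v=8: → [7,14); WM=2
i=7 t=4 v=1: → [0,7); WM=11; [0,7) fires=17
i=8 t=13 v=2: → [7,14); WM=11
i=9 t=13 v=9: → [7,14); WM=11
i=10 t=13 v=3: → [7,14); WM=11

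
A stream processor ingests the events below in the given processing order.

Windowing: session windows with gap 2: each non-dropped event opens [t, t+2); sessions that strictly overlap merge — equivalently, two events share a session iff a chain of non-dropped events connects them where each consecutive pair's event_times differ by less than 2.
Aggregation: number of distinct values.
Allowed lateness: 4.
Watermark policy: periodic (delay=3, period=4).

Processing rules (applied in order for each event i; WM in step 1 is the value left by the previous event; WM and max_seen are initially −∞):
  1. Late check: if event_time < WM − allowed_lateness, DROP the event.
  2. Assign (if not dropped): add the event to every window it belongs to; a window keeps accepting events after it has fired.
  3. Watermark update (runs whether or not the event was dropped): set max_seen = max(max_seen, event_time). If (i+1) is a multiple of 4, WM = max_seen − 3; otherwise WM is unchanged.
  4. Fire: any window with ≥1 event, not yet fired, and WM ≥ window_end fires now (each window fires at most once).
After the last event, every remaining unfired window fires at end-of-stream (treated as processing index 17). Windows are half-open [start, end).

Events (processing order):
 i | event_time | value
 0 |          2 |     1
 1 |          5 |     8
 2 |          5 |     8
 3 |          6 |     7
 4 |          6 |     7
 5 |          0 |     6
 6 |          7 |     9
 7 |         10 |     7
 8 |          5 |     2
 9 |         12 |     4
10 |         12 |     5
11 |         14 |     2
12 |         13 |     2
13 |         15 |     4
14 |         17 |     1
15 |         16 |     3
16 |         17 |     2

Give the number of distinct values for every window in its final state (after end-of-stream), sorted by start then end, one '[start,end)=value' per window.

[0,2)=1 [2,4)=1 [5,9)=4 [10,12)=1 [12,19)=5

i=0 t=2 v=1: → [2,4); WM=−∞
i=1 t=5 v=8: → [5,7); WM=−∞
i=2 t=5 v=8: → [5,7); WM=−∞
i=3 t=6 v=7: → [5,8); WM=3
i=4 t=6 v=7: → [5,8); WM=3
i=5 t=0 v=6: → [0,2); WM=3
i=6 t=7 v=9: → [5,9); WM=3
i=7 t=10 v=7: → [10,12); WM=7
i=8 t=5 v=2: → [5,9); WM=7
i=9 t=12 v=4: → [12,14); WM=7
i=10 t=12 v=5: → [12,14); WM=7
i=11 t=14 v=2: → [14,16); WM=11
i=12 t=13 v=2: → [12,16); WM=11
i=13 t=15 v=4: → [12,17); WM=11
i=14 t=17 v=1: → [17,19); WM=11
i=15 t=16 v=3: → [12,19); WM=14
i=16 t=17 v=2: → [12,19); WM=14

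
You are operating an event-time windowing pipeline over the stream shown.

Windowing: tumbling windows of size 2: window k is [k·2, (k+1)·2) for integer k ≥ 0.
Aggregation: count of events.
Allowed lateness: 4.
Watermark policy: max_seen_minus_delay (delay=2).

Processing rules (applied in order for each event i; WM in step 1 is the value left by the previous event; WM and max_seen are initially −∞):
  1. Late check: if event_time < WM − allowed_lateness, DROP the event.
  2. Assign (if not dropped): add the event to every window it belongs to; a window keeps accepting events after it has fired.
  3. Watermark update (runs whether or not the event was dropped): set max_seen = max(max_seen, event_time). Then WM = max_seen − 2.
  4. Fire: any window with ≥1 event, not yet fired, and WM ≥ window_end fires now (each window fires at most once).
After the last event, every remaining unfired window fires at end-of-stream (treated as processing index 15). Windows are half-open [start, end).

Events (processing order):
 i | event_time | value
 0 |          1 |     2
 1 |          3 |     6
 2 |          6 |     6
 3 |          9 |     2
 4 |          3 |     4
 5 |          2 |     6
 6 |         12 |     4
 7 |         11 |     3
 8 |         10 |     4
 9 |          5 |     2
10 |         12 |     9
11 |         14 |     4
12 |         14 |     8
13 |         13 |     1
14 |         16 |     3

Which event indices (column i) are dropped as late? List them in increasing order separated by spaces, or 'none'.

i=0 t=1 v=2: → [0,2); WM=-1
i=1 t=3 v=6: → [2,4); WM=1
i=2 t=6 v=6: → [6,8); WM=4; [0,2) fires=1 [2,4) fires=1
i=3 t=9 v=2: → [8,10); WM=7
i=4 t=3 v=4: → [2,4); WM=7
i=5 t=2 v=6: DROP (t<7-4); WM=7
i=6 t=12 v=4: → [12,14); WM=10; [6,8) fires=1 [8,10) fires=1
i=7 t=11 v=3: → [10,12); WM=10
i=8 t=10 v=4: → [10,12); WM=10
i=9 t=5 v=2: DROP (t<10-4); WM=10
i=10 t=12 v=9: → [12,14); WM=10
i=11 t=14 v=4: → [14,16); WM=12; [10,12) fires=2
i=12 t=14 v=8: → [14,16); WM=12
i=13 t=13 v=1: → [12,14); WM=12
i=14 t=16 v=3: → [16,18); WM=14; [12,14) fires=3

5 9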